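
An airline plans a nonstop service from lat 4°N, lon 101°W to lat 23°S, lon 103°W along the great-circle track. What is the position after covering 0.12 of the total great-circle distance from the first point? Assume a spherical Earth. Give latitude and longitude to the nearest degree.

≈ lat 1°N, lon 101°W

Convert each endpoint to a unit vector on the sphere (x = cos φ cos λ, y = cos φ sin λ, z = sin φ).
The central angle between the endpoints is δ = arccos(p₁·p₂) ≈ 0.472 rad (27.1°).
Interpolate at f = 0.12 with slerp weights a = sin((1−f)δ)/sin δ ≈ 0.888, b = sin(fδ)/sin δ ≈ 0.125.
p = a·p₁ + b·p₂ ≈ (-0.195, -0.981, 0.013); φ = arcsin(p_z) ≈ 0.76°, λ = atan2(p_y, p_x) ≈ -101.23°.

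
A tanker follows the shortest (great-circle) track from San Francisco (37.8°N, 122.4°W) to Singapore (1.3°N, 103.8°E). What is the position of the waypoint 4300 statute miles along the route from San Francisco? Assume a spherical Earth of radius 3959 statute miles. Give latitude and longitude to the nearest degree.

≈ 41°N, 154°E

Write both endpoints as unit vectors p₁, p₂ with components (cos φ cos λ, cos φ sin λ, sin φ).
The central angle between the endpoints is δ = arccos(p₁·p₂) ≈ 2.133 rad (122.2°). The total great-circle distance is δ·R ≈ 2.133 × 3959 ≈ 8444 mi, so the target fraction is f = 4300/8444 ≈ 0.509.
Interpolate at f ≈ 0.509 with slerp weights a = sin((1−f)δ)/sin δ ≈ 1.023, b = sin(fδ)/sin δ ≈ 1.046.
p = a·p₁ + b·p₂ ≈ (-0.683, 0.333, 0.651); φ = arcsin(p_z) ≈ 40.60°, λ = atan2(p_y, p_x) ≈ 154.02°.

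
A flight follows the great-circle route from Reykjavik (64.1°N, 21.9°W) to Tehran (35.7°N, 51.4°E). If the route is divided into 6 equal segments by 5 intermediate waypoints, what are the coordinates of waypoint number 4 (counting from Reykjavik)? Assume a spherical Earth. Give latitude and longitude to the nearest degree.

≈ (49°N, 37°E)

Write both endpoints as unit vectors p₁, p₂ with components (cos φ cos λ, cos φ sin λ, sin φ).
The central angle between the endpoints is δ = arccos(p₁·p₂) ≈ 0.893 rad (51.2°).
Interpolate at f = 4/6 with slerp weights a = sin((1−f)δ)/sin δ ≈ 0.377, b = sin(fδ)/sin δ ≈ 0.720.
p = a·p₁ + b·p₂ ≈ (0.517, 0.396, 0.759); φ = arcsin(p_z) ≈ 49.36°, λ = atan2(p_y, p_x) ≈ 37.40°.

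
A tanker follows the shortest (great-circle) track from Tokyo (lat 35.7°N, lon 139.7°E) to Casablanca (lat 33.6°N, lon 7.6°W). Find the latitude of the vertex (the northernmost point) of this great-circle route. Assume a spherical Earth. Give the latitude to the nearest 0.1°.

≈ 67.9°N

The great circle lies in the plane with unit normal n̂ = (p₁ × p₂)/|p₁ × p₂|.
Here n̂_z ≈ -0.377; the vertex latitude is φ_max = arccos|n̂_z| ≈ 67.9°.
Check via Clairaut: cos φ_max = |cos φ₁| · sin C = cos(35.7°)·sin(27.7°) ≈ 0.377, again giving ≈ 67.9°.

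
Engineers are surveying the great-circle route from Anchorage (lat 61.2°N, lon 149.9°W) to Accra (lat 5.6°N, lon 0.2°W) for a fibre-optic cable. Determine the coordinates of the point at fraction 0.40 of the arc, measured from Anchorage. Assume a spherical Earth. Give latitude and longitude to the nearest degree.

The haversine formula gives a central angle δ ≈ 1.905 rad (109.2°) between the endpoints.
Interpolate at f = 0.40 with slerp weights a = sin((1−f)δ)/sin δ ≈ 0.963, b = sin(fδ)/sin δ ≈ 0.731.
p = a·p₁ + b·p₂ ≈ (0.326, -0.235, 0.916); φ = arcsin(p_z) ≈ 66.29°, λ = atan2(p_y, p_x) ≈ -35.82°.

≈ lat 66°N, lon 36°W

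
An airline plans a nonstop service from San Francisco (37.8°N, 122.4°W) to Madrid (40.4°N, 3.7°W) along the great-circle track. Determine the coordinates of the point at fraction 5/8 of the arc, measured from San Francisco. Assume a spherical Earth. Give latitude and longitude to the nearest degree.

≈ (57°N, 45°W)

From cos δ = sin φ₁ sin φ₂ + cos φ₁ cos φ₂ cos Δλ, the central angle is δ ≈ 1.462 rad (83.8°).
Interpolate at f = 5/8 with slerp weights a = sin((1−f)δ)/sin δ ≈ 0.524, b = sin(fδ)/sin δ ≈ 0.797.
p = a·p₁ + b·p₂ ≈ (0.383, -0.389, 0.838); φ = arcsin(p_z) ≈ 56.90°, λ = atan2(p_y, p_x) ≈ -45.42°.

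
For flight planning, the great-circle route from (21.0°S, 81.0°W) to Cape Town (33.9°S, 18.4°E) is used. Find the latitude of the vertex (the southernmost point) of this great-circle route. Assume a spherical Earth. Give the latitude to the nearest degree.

The great circle lies in the plane with unit normal n̂ = (p₁ × p₂)/|p₁ × p₂|.
Here n̂_z ≈ +0.767; the vertex latitude is φ_max = arccos|n̂_z| ≈ 40.0°.
Check via Clairaut: cos φ_max = |cos φ₁| · sin C = cos(21.0°)·sin(124.8°) ≈ 0.767, again giving ≈ 40.0°.

≈ 40°S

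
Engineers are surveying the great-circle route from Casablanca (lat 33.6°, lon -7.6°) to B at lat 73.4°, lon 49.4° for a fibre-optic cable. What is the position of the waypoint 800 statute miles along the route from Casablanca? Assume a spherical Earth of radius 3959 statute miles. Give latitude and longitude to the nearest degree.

≈ lat 44°, lon -2°

Write both endpoints as unit vectors p₁, p₂ with components (cos φ cos λ, cos φ sin λ, sin φ).
The central angle between the endpoints is δ = arccos(p₁·p₂) ≈ 0.850 rad (48.7°). The total great-circle distance is δ·R ≈ 0.850 × 3959 ≈ 3365 mi, so the target fraction is f = 800/3365 ≈ 0.238.
Interpolate at f ≈ 0.238 with slerp weights a = sin((1−f)δ)/sin δ ≈ 0.803, b = sin(fδ)/sin δ ≈ 0.267.
p = a·p₁ + b·p₂ ≈ (0.713, -0.031, 0.701); φ = arcsin(p_z) ≈ 44.47°, λ = atan2(p_y, p_x) ≈ -2.45°.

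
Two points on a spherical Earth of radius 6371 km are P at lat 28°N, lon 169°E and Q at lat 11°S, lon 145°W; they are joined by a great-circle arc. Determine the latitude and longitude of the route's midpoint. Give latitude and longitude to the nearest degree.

Convert each endpoint to a unit vector on the sphere (x = cos φ cos λ, y = cos φ sin λ, z = sin φ).
The central angle between the endpoints is δ = arccos(p₁·p₂) ≈ 1.033 rad (59.2°).
Interpolate at f = 1/2 with slerp weights a = sin((1−f)δ)/sin δ ≈ 0.575, b = sin(fδ)/sin δ ≈ 0.575.
p = a·p₁ + b·p₂ ≈ (-0.961, -0.227, 0.160); φ = arcsin(p_z) ≈ 9.22°, λ = atan2(p_y, p_x) ≈ -166.71°.

≈ lat 9°N, lon 167°W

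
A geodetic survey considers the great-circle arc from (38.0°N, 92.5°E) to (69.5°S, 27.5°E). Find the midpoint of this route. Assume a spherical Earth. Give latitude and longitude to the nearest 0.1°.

≈ (18.0°S, 73.8°E)

From cos δ = sin φ₁ sin φ₂ + cos φ₁ cos φ₂ cos Δλ, the central angle is δ ≈ 2.049 rad (117.4°).
Interpolate at f = 1/2 with slerp weights a = sin((1−f)δ)/sin δ ≈ 0.962, b = sin(fδ)/sin δ ≈ 0.962.
p = a·p₁ + b·p₂ ≈ (0.266, 0.913, -0.309); φ = arcsin(p_z) ≈ -17.99°, λ = atan2(p_y, p_x) ≈ 73.77°.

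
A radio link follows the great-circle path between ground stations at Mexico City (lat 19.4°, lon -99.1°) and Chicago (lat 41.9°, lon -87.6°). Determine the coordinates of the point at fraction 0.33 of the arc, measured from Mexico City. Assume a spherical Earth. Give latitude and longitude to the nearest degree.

The haversine formula gives a central angle δ ≈ 0.428 rad (24.5°) between the endpoints.
Interpolate at f = 0.33 with slerp weights a = sin((1−f)δ)/sin δ ≈ 0.681, b = sin(fδ)/sin δ ≈ 0.339.
p = a·p₁ + b·p₂ ≈ (-0.091, -0.887, 0.453); φ = arcsin(p_z) ≈ 26.93°, λ = atan2(p_y, p_x) ≈ -95.86°.

≈ lat 27°, lon -96°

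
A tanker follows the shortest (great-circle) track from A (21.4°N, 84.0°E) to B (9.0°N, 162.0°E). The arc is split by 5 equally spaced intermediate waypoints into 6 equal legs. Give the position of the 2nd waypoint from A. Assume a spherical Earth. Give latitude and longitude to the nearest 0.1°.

≈ (21.0°N, 111.1°E)

Write both endpoints as unit vectors p₁, p₂ with components (cos φ cos λ, cos φ sin λ, sin φ).
The central angle between the endpoints is δ = arccos(p₁·p₂) ≈ 1.320 rad (75.6°).
Interpolate at f = 2/6 with slerp weights a = sin((1−f)δ)/sin δ ≈ 0.796, b = sin(fδ)/sin δ ≈ 0.440.
p = a·p₁ + b·p₂ ≈ (-0.336, 0.871, 0.359); φ = arcsin(p_z) ≈ 21.04°, λ = atan2(p_y, p_x) ≈ 111.07°.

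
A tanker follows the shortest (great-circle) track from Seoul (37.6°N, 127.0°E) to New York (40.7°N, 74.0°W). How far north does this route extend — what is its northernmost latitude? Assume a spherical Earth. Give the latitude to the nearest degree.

≈ 77°N

The great circle lies in the plane with unit normal n̂ = (p₁ × p₂)/|p₁ × p₂|.
Here n̂_z ≈ +0.218; the vertex latitude is φ_max = arccos|n̂_z| ≈ 77.4°.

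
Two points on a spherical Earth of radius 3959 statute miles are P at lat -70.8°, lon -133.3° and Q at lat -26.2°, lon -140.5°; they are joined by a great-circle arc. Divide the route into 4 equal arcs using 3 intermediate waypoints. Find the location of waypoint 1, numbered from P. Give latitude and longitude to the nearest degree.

≈ lat -60°, lon -137°

Write both endpoints as unit vectors p₁, p₂ with components (cos φ cos λ, cos φ sin λ, sin φ).
The central angle between the endpoints is δ = arccos(p₁·p₂) ≈ 0.782 rad (44.8°).
Interpolate at f = 1/4 with slerp weights a = sin((1−f)δ)/sin δ ≈ 0.785, b = sin(fδ)/sin δ ≈ 0.276.
p = a·p₁ + b·p₂ ≈ (-0.368, -0.345, -0.863); φ = arcsin(p_z) ≈ -59.70°, λ = atan2(p_y, p_x) ≈ -136.82°.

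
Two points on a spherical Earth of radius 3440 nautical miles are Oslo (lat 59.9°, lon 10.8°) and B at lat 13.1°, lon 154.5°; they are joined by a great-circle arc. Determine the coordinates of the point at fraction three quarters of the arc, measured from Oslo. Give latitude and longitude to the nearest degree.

≈ lat 37°, lon 145°

Write both endpoints as unit vectors p₁, p₂ with components (cos φ cos λ, cos φ sin λ, sin φ).
The central angle between the endpoints is δ = arccos(p₁·p₂) ≈ 1.770 rad (101.4°).
Interpolate at f = 3/4 with slerp weights a = sin((1−f)δ)/sin δ ≈ 0.437, b = sin(fδ)/sin δ ≈ 0.990.
p = a·p₁ + b·p₂ ≈ (-0.655, 0.456, 0.602); φ = arcsin(p_z) ≈ 37.03°, λ = atan2(p_y, p_x) ≈ 145.15°.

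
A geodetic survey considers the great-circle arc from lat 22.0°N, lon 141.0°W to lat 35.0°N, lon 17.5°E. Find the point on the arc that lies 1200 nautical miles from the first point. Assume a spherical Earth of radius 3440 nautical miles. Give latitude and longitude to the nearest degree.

≈ lat 41°N, lon 132°W

From cos δ = sin φ₁ sin φ₂ + cos φ₁ cos φ₂ cos Δλ, the central angle is δ ≈ 2.085 rad (119.5°). The total great-circle distance is δ·R ≈ 2.085 × 3440 ≈ 7172 nmi, so the target fraction is f = 1200/7172 ≈ 0.167.
Interpolate at f ≈ 0.167 with slerp weights a = sin((1−f)δ)/sin δ ≈ 1.133, b = sin(fδ)/sin δ ≈ 0.393.
p = a·p₁ + b·p₂ ≈ (-0.510, -0.564, 0.650); φ = arcsin(p_z) ≈ 40.51°, λ = atan2(p_y, p_x) ≈ -132.08°.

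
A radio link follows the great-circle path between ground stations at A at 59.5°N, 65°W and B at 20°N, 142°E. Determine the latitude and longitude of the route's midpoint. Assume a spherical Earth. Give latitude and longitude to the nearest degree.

≈ 66°N, 167°E

Convert each endpoint to a unit vector on the sphere (x = cos φ cos λ, y = cos φ sin λ, z = sin φ).
The central angle between the endpoints is δ = arccos(p₁·p₂) ≈ 1.701 rad (97.5°).
Interpolate at f = 1/2 with slerp weights a = sin((1−f)δ)/sin δ ≈ 0.758, b = sin(fδ)/sin δ ≈ 0.758.
p = a·p₁ + b·p₂ ≈ (-0.399, 0.090, 0.913); φ = arcsin(p_z) ≈ 65.87°, λ = atan2(p_y, p_x) ≈ 167.30°.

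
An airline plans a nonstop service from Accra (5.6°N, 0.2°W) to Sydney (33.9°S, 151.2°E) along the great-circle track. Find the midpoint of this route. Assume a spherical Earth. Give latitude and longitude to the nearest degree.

Convert each endpoint to a unit vector on the sphere (x = cos φ cos λ, y = cos φ sin λ, z = sin φ).
The central angle between the endpoints is δ = arccos(p₁·p₂) ≈ 2.465 rad (141.2°).
Interpolate at f = 1/2 with slerp weights a = sin((1−f)δ)/sin δ ≈ 1.506, b = sin(fδ)/sin δ ≈ 1.506.
p = a·p₁ + b·p₂ ≈ (0.404, 0.597, -0.693); φ = arcsin(p_z) ≈ -43.89°, λ = atan2(p_y, p_x) ≈ 55.95°.

≈ (44°S, 56°E)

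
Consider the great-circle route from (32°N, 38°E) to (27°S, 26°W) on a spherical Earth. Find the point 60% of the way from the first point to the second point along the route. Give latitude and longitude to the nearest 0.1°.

From cos δ = sin φ₁ sin φ₂ + cos φ₁ cos φ₂ cos Δλ, the central angle is δ ≈ 1.480 rad (84.8°).
Interpolate at f = 0.60 with slerp weights a = sin((1−f)δ)/sin δ ≈ 0.560, b = sin(fδ)/sin δ ≈ 0.779.
p = a·p₁ + b·p₂ ≈ (0.998, -0.012, -0.057); φ = arcsin(p_z) ≈ -3.25°, λ = atan2(p_y, p_x) ≈ -0.67°.

≈ (3.3°S, 0.7°W)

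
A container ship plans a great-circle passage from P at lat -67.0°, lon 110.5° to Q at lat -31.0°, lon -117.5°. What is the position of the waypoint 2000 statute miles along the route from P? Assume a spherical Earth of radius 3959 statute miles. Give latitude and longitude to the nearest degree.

From cos δ = sin φ₁ sin φ₂ + cos φ₁ cos φ₂ cos Δλ, the central angle is δ ≈ 1.318 rad (75.5°). The total great-circle distance is δ·R ≈ 1.318 × 3959 ≈ 5218 mi, so the target fraction is f = 2000/5218 ≈ 0.383.
Interpolate at f ≈ 0.383 with slerp weights a = sin((1−f)δ)/sin δ ≈ 0.750, b = sin(fδ)/sin δ ≈ 0.500.
p = a·p₁ + b·p₂ ≈ (-0.300, -0.105, -0.948); φ = arcsin(p_z) ≈ -71.43°, λ = atan2(p_y, p_x) ≈ -160.65°.

≈ lat -71°, lon -161°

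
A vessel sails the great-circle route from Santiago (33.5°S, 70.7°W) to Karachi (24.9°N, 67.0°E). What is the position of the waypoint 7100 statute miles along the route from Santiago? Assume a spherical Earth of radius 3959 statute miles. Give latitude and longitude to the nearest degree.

Convert each endpoint to a unit vector on the sphere (x = cos φ cos λ, y = cos φ sin λ, z = sin φ).
The central angle between the endpoints is δ = arccos(p₁·p₂) ≈ 2.485 rad (142.4°). The total great-circle distance is δ·R ≈ 2.485 × 3959 ≈ 9836 mi, so the target fraction is f = 7100/9836 ≈ 0.722.
Interpolate at f ≈ 0.722 with slerp weights a = sin((1−f)δ)/sin δ ≈ 1.044, b = sin(fδ)/sin δ ≈ 1.597.
p = a·p₁ + b·p₂ ≈ (0.854, 0.512, 0.096); φ = arcsin(p_z) ≈ 5.53°, λ = atan2(p_y, p_x) ≈ 30.95°.

≈ 6°N, 31°E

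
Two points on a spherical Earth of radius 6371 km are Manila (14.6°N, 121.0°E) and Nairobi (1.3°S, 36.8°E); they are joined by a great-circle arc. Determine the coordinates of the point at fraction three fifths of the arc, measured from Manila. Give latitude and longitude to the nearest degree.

≈ 7°N, 70°E

Convert each endpoint to a unit vector on the sphere (x = cos φ cos λ, y = cos φ sin λ, z = sin φ).
The central angle between the endpoints is δ = arccos(p₁·p₂) ≈ 1.479 rad (84.7°).
Interpolate at f = 3/5 with slerp weights a = sin((1−f)δ)/sin δ ≈ 0.560, b = sin(fδ)/sin δ ≈ 0.779.
p = a·p₁ + b·p₂ ≈ (0.344, 0.931, 0.123); φ = arcsin(p_z) ≈ 7.09°, λ = atan2(p_y, p_x) ≈ 69.70°.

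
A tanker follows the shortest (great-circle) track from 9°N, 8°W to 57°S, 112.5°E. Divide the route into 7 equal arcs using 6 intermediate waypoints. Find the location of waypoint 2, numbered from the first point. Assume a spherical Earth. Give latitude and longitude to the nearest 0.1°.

Write both endpoints as unit vectors p₁, p₂ with components (cos φ cos λ, cos φ sin λ, sin φ).
The central angle between the endpoints is δ = arccos(p₁·p₂) ≈ 1.987 rad (113.8°).
Interpolate at f = 2/7 with slerp weights a = sin((1−f)δ)/sin δ ≈ 1.081, b = sin(fδ)/sin δ ≈ 0.588.
p = a·p₁ + b·p₂ ≈ (0.935, 0.147, -0.324); φ = arcsin(p_z) ≈ -18.90°, λ = atan2(p_y, p_x) ≈ 8.95°.

≈ 18.9°S, 9.0°E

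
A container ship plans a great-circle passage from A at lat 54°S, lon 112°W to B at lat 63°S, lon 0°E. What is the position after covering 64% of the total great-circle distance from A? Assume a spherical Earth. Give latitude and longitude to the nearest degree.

Convert each endpoint to a unit vector on the sphere (x = cos φ cos λ, y = cos φ sin λ, z = sin φ).
The central angle between the endpoints is δ = arccos(p₁·p₂) ≈ 0.901 rad (51.6°).
Interpolate at f = 0.64 with slerp weights a = sin((1−f)δ)/sin δ ≈ 0.407, b = sin(fδ)/sin δ ≈ 0.695.
p = a·p₁ + b·p₂ ≈ (0.226, -0.222, -0.949); φ = arcsin(p_z) ≈ -71.54°, λ = atan2(p_y, p_x) ≈ -44.40°.

≈ lat 72°S, lon 44°W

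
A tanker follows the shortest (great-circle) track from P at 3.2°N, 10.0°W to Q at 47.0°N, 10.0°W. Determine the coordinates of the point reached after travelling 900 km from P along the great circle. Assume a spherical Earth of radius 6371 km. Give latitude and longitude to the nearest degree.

Write both endpoints as unit vectors p₁, p₂ with components (cos φ cos λ, cos φ sin λ, sin φ).
The central angle between the endpoints is δ = arccos(p₁·p₂) ≈ 0.764 rad (43.8°). The total great-circle distance is δ·R ≈ 0.764 × 6371 ≈ 4870 km, so the target fraction is f = 900/4870 ≈ 0.185.
Interpolate at f ≈ 0.185 with slerp weights a = sin((1−f)δ)/sin δ ≈ 0.843, b = sin(fδ)/sin δ ≈ 0.203.
p = a·p₁ + b·p₂ ≈ (0.966, -0.170, 0.196); φ = arcsin(p_z) ≈ 11.29°, λ = atan2(p_y, p_x) ≈ -10.00°.

≈ 11°N, 10°W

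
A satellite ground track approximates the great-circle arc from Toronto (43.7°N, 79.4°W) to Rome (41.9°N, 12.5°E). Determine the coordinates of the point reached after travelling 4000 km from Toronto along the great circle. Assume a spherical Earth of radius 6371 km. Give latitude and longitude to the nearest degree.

The haversine formula gives a central angle δ ≈ 1.111 rad (63.7°) between the endpoints. The total great-circle distance is δ·R ≈ 1.111 × 6371 ≈ 7080 km, so the target fraction is f = 4000/7080 ≈ 0.565.
Interpolate at f ≈ 0.565 with slerp weights a = sin((1−f)δ)/sin δ ≈ 0.519, b = sin(fδ)/sin δ ≈ 0.655.
p = a·p₁ + b·p₂ ≈ (0.545, -0.263, 0.796); φ = arcsin(p_z) ≈ 52.75°, λ = atan2(p_y, p_x) ≈ -25.75°.

≈ 53°N, 26°W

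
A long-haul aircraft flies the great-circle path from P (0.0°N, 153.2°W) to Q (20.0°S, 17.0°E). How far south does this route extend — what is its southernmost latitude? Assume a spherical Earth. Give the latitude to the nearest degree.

≈ 65°S

The great circle lies in the plane with unit normal n̂ = (p₁ × p₂)/|p₁ × p₂|.
Here n̂_z ≈ +0.424; the vertex latitude is φ_max = arccos|n̂_z| ≈ 64.9°.
Check via Clairaut: cos φ_max = |cos φ₁| · sin C = cos(0.0°)·sin(154.9°) ≈ 0.424, again giving ≈ 64.9°.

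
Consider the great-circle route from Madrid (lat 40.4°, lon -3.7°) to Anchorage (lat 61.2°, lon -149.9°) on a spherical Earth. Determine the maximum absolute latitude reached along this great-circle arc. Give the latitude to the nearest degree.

≈ 78°

The great circle lies in the plane with unit normal n̂ = (p₁ × p₂)/|p₁ × p₂|.
Here n̂_z ≈ -0.212; the vertex latitude is φ_max = arccos|n̂_z| ≈ 77.8°.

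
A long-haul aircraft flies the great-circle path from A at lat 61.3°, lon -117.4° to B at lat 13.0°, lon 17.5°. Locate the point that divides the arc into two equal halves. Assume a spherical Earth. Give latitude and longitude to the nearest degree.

The haversine formula gives a central angle δ ≈ 1.704 rad (97.6°) between the endpoints.
Interpolate at f = 1/2 with slerp weights a = sin((1−f)δ)/sin δ ≈ 0.759, b = sin(fδ)/sin δ ≈ 0.759.
p = a·p₁ + b·p₂ ≈ (0.538, -0.101, 0.837); φ = arcsin(p_z) ≈ 56.82°, λ = atan2(p_y, p_x) ≈ -10.66°.

≈ lat 57°, lon -11°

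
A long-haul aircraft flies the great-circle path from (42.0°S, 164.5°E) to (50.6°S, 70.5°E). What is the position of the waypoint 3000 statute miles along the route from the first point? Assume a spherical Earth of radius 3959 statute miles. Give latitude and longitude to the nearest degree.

Write both endpoints as unit vectors p₁, p₂ with components (cos φ cos λ, cos φ sin λ, sin φ).
The central angle between the endpoints is δ = arccos(p₁·p₂) ≈ 1.065 rad (61.0°). The total great-circle distance is δ·R ≈ 1.065 × 3959 ≈ 4218 mi, so the target fraction is f = 3000/4218 ≈ 0.711.
Interpolate at f ≈ 0.711 with slerp weights a = sin((1−f)δ)/sin δ ≈ 0.346, b = sin(fδ)/sin δ ≈ 0.786.
p = a·p₁ + b·p₂ ≈ (-0.081, 0.539, -0.839); φ = arcsin(p_z) ≈ -56.99°, λ = atan2(p_y, p_x) ≈ 98.59°.

≈ (57°S, 99°E)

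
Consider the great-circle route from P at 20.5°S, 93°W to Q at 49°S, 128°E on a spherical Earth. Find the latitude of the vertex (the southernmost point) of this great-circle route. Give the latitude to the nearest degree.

≈ 66°S

The great circle lies in the plane with unit normal n̂ = (p₁ × p₂)/|p₁ × p₂|.
Here n̂_z ≈ -0.411; the vertex latitude is φ_max = arccos|n̂_z| ≈ 65.7°.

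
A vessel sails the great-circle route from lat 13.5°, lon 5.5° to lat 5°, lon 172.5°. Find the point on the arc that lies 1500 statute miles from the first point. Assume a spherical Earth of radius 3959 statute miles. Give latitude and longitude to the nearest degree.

≈ lat 31°, lon 20°

Convert each endpoint to a unit vector on the sphere (x = cos φ cos λ, y = cos φ sin λ, z = sin φ).
The central angle between the endpoints is δ = arccos(p₁·p₂) ≈ 2.748 rad (157.4°). The total great-circle distance is δ·R ≈ 2.748 × 3959 ≈ 10879 mi, so the target fraction is f = 1500/10879 ≈ 0.138.
Interpolate at f ≈ 0.138 with slerp weights a = sin((1−f)δ)/sin δ ≈ 1.820, b = sin(fδ)/sin δ ≈ 0.964.
p = a·p₁ + b·p₂ ≈ (0.809, 0.295, 0.509); φ = arcsin(p_z) ≈ 30.58°, λ = atan2(p_y, p_x) ≈ 20.04°.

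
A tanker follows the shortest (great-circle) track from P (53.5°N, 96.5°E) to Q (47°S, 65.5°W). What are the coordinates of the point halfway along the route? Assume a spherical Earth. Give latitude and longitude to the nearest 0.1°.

≈ (18.4°N, 7.8°W)

Convert each endpoint to a unit vector on the sphere (x = cos φ cos λ, y = cos φ sin λ, z = sin φ).
The central angle between the endpoints is δ = arccos(p₁·p₂) ≈ 2.912 rad (166.8°).
Interpolate at f = 1/2 with slerp weights a = sin((1−f)δ)/sin δ ≈ 4.362, b = sin(fδ)/sin δ ≈ 4.362.
p = a·p₁ + b·p₂ ≈ (0.940, -0.129, 0.316); φ = arcsin(p_z) ≈ 18.44°, λ = atan2(p_y, p_x) ≈ -7.82°.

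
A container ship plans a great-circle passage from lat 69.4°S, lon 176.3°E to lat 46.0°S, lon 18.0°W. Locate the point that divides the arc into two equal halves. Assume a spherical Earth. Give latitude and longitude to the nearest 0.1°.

Convert each endpoint to a unit vector on the sphere (x = cos φ cos λ, y = cos φ sin λ, z = sin φ).
The central angle between the endpoints is δ = arccos(p₁·p₂) ≈ 1.119 rad (64.1°).
Interpolate at f = 1/2 with slerp weights a = sin((1−f)δ)/sin δ ≈ 0.590, b = sin(fδ)/sin δ ≈ 0.590.
p = a·p₁ + b·p₂ ≈ (0.183, -0.113, -0.977); φ = arcsin(p_z) ≈ -77.59°, λ = atan2(p_y, p_x) ≈ -31.80°.

≈ lat 77.6°S, lon 31.8°W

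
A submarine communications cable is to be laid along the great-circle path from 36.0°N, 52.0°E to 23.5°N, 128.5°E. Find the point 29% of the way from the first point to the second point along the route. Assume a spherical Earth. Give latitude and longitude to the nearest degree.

Convert each endpoint to a unit vector on the sphere (x = cos φ cos λ, y = cos φ sin λ, z = sin φ).
The central angle between the endpoints is δ = arccos(p₁·p₂) ≈ 1.151 rad (65.9°).
Interpolate at f = 0.29 with slerp weights a = sin((1−f)δ)/sin δ ≈ 0.799, b = sin(fδ)/sin δ ≈ 0.359.
p = a·p₁ + b·p₂ ≈ (0.193, 0.767, 0.612); φ = arcsin(p_z) ≈ 37.77°, λ = atan2(p_y, p_x) ≈ 75.87°.

≈ 38°N, 76°E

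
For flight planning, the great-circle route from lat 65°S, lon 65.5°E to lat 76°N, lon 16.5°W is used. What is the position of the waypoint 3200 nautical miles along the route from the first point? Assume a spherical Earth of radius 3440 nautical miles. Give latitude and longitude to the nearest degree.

≈ lat 14°S, lon 42°E

Convert each endpoint to a unit vector on the sphere (x = cos φ cos λ, y = cos φ sin λ, z = sin φ).
The central angle between the endpoints is δ = arccos(p₁·p₂) ≈ 2.616 rad (149.9°). The total great-circle distance is δ·R ≈ 2.616 × 3440 ≈ 9000 nmi, so the target fraction is f = 3200/9000 ≈ 0.356.
Interpolate at f ≈ 0.356 with slerp weights a = sin((1−f)δ)/sin δ ≈ 1.981, b = sin(fδ)/sin δ ≈ 1.599.
p = a·p₁ + b·p₂ ≈ (0.718, 0.652, -0.244); φ = arcsin(p_z) ≈ -14.12°, λ = atan2(p_y, p_x) ≈ 42.24°.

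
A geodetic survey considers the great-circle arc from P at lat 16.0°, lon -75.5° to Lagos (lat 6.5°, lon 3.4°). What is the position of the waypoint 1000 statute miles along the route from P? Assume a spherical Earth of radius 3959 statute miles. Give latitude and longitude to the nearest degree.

≈ lat 16°, lon -60°

Convert each endpoint to a unit vector on the sphere (x = cos φ cos λ, y = cos φ sin λ, z = sin φ).
The central angle between the endpoints is δ = arccos(p₁·p₂) ≈ 1.354 rad (77.6°). The total great-circle distance is δ·R ≈ 1.354 × 3959 ≈ 5361 mi, so the target fraction is f = 1000/5361 ≈ 0.187.
Interpolate at f ≈ 0.187 with slerp weights a = sin((1−f)δ)/sin δ ≈ 0.913, b = sin(fδ)/sin δ ≈ 0.256.
p = a·p₁ + b·p₂ ≈ (0.474, -0.835, 0.281); φ = arcsin(p_z) ≈ 16.30°, λ = atan2(p_y, p_x) ≈ -60.43°.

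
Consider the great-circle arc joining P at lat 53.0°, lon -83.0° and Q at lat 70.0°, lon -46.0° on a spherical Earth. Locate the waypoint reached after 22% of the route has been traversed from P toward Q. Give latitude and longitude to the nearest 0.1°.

≈ lat 57.4°, lon -78.0°

The haversine formula gives a central angle δ ≈ 0.416 rad (23.8°) between the endpoints.
Interpolate at f = 0.22 with slerp weights a = sin((1−f)δ)/sin δ ≈ 0.789, b = sin(fδ)/sin δ ≈ 0.226.
p = a·p₁ + b·p₂ ≈ (0.112, -0.527, 0.843); φ = arcsin(p_z) ≈ 57.41°, λ = atan2(p_y, p_x) ≈ -78.04°.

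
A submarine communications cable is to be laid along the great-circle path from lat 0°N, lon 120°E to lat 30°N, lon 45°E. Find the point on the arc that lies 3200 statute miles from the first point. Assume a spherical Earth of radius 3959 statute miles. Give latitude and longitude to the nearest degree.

≈ lat 22°N, lon 78°E

From cos δ = sin φ₁ sin φ₂ + cos φ₁ cos φ₂ cos Δλ, the central angle is δ ≈ 1.345 rad (77.0°). The total great-circle distance is δ·R ≈ 1.345 × 3959 ≈ 5324 mi, so the target fraction is f = 3200/5324 ≈ 0.601.
Interpolate at f ≈ 0.601 with slerp weights a = sin((1−f)δ)/sin δ ≈ 0.524, b = sin(fδ)/sin δ ≈ 0.742.
p = a·p₁ + b·p₂ ≈ (0.192, 0.909, 0.371); φ = arcsin(p_z) ≈ 21.78°, λ = atan2(p_y, p_x) ≈ 78.06°.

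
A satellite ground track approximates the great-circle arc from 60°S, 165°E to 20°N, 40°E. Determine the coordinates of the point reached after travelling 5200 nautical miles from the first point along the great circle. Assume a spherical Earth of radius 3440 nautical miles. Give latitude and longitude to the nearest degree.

≈ 13°S, 58°E

The haversine formula gives a central angle δ ≈ 2.172 rad (124.5°) between the endpoints. The total great-circle distance is δ·R ≈ 2.172 × 3440 ≈ 7472 nmi, so the target fraction is f = 5200/7472 ≈ 0.696.
Interpolate at f ≈ 0.696 with slerp weights a = sin((1−f)δ)/sin δ ≈ 0.744, b = sin(fδ)/sin δ ≈ 1.211.
p = a·p₁ + b·p₂ ≈ (0.512, 0.827, -0.230); φ = arcsin(p_z) ≈ -13.31°, λ = atan2(p_y, p_x) ≈ 58.25°.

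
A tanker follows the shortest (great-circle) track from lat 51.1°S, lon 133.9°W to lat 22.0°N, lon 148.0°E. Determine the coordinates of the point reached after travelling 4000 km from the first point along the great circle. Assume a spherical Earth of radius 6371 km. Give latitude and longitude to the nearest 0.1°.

≈ lat 29.1°S, lon 172.1°W

Convert each endpoint to a unit vector on the sphere (x = cos φ cos λ, y = cos φ sin λ, z = sin φ).
The central angle between the endpoints is δ = arccos(p₁·p₂) ≈ 1.743 rad (99.9°). The total great-circle distance is δ·R ≈ 1.743 × 6371 ≈ 11105 km, so the target fraction is f = 4000/11105 ≈ 0.360.
Interpolate at f ≈ 0.360 with slerp weights a = sin((1−f)δ)/sin δ ≈ 0.912, b = sin(fδ)/sin δ ≈ 0.596.
p = a·p₁ + b·p₂ ≈ (-0.866, -0.120, -0.486); φ = arcsin(p_z) ≈ -29.08°, λ = atan2(p_y, p_x) ≈ -172.14°.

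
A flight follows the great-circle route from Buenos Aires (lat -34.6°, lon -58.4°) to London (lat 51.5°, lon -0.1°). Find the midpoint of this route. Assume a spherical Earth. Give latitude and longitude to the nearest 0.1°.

Convert each endpoint to a unit vector on the sphere (x = cos φ cos λ, y = cos φ sin λ, z = sin φ).
The central angle between the endpoints is δ = arccos(p₁·p₂) ≈ 1.747 rad (100.1°).
Interpolate at f = 1/2 with slerp weights a = sin((1−f)δ)/sin δ ≈ 0.779, b = sin(fδ)/sin δ ≈ 0.779.
p = a·p₁ + b·p₂ ≈ (0.820, -0.547, 0.167); φ = arcsin(p_z) ≈ 9.63°, λ = atan2(p_y, p_x) ≈ -33.68°.

≈ lat 9.6°, lon -33.7°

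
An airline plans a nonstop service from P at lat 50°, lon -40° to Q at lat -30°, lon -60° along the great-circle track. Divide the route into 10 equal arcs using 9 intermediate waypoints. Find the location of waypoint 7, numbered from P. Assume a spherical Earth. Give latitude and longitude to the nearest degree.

Convert each endpoint to a unit vector on the sphere (x = cos φ cos λ, y = cos φ sin λ, z = sin φ).
The central angle between the endpoints is δ = arccos(p₁·p₂) ≈ 1.430 rad (81.9°).
Interpolate at f = 7/10 with slerp weights a = sin((1−f)δ)/sin δ ≈ 0.420, b = sin(fδ)/sin δ ≈ 0.850.
p = a·p₁ + b·p₂ ≈ (0.575, -0.811, -0.103); φ = arcsin(p_z) ≈ -5.93°, λ = atan2(p_y, p_x) ≈ -54.67°.

≈ lat -6°, lon -55°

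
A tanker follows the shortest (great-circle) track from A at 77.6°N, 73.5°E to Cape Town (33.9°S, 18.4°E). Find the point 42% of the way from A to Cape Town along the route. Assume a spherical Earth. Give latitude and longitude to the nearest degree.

≈ 33°N, 31°E

From cos δ = sin φ₁ sin φ₂ + cos φ₁ cos φ₂ cos Δλ, the central angle is δ ≈ 2.029 rad (116.3°).
Interpolate at f = 0.42 with slerp weights a = sin((1−f)δ)/sin δ ≈ 1.030, b = sin(fδ)/sin δ ≈ 0.840.
p = a·p₁ + b·p₂ ≈ (0.724, 0.432, 0.538); φ = arcsin(p_z) ≈ 32.52°, λ = atan2(p_y, p_x) ≈ 30.82°.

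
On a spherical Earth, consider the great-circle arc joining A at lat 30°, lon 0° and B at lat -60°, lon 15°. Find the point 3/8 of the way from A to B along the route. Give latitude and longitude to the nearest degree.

Convert each endpoint to a unit vector on the sphere (x = cos φ cos λ, y = cos φ sin λ, z = sin φ).
The central angle between the endpoints is δ = arccos(p₁·p₂) ≈ 1.586 rad (90.8°).
Interpolate at f = 3/8 with slerp weights a = sin((1−f)δ)/sin δ ≈ 0.837, b = sin(fδ)/sin δ ≈ 0.560.
p = a·p₁ + b·p₂ ≈ (0.995, 0.072, -0.067); φ = arcsin(p_z) ≈ -3.83°, λ = atan2(p_y, p_x) ≈ 4.17°.

≈ lat -4°, lon 4°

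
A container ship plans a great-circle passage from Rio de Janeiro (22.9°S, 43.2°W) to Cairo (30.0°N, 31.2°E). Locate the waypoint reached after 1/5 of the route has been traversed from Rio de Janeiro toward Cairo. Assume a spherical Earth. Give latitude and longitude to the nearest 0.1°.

The haversine formula gives a central angle δ ≈ 1.551 rad (88.9°) between the endpoints.
Interpolate at f = 1/5 with slerp weights a = sin((1−f)δ)/sin δ ≈ 0.946, b = sin(fδ)/sin δ ≈ 0.305.
p = a·p₁ + b·p₂ ≈ (0.862, -0.460, -0.216); φ = arcsin(p_z) ≈ -12.45°, λ = atan2(p_y, p_x) ≈ -28.08°.

≈ 12.4°S, 28.1°W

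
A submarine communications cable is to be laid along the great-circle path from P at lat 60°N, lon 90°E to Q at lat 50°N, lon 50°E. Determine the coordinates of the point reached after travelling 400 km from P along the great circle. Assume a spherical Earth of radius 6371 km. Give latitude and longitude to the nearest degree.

From cos δ = sin φ₁ sin φ₂ + cos φ₁ cos φ₂ cos Δλ, the central angle is δ ≈ 0.428 rad (24.5°). The total great-circle distance is δ·R ≈ 0.428 × 6371 ≈ 2730 km, so the target fraction is f = 400/2730 ≈ 0.147.
Interpolate at f ≈ 0.147 with slerp weights a = sin((1−f)δ)/sin δ ≈ 0.861, b = sin(fδ)/sin δ ≈ 0.151.
p = a·p₁ + b·p₂ ≈ (0.062, 0.505, 0.861); φ = arcsin(p_z) ≈ 59.43°, λ = atan2(p_y, p_x) ≈ 82.95°.

≈ lat 59°N, lon 83°E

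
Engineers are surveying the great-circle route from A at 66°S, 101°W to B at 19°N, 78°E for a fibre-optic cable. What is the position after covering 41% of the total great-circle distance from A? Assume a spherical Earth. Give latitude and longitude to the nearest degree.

Write both endpoints as unit vectors p₁, p₂ with components (cos φ cos λ, cos φ sin λ, sin φ).
The central angle between the endpoints is δ = arccos(p₁·p₂) ≈ 2.321 rad (133.0°).
Interpolate at f = 0.41 with slerp weights a = sin((1−f)δ)/sin δ ≈ 1.340, b = sin(fδ)/sin δ ≈ 1.113.
p = a·p₁ + b·p₂ ≈ (0.115, 0.495, -0.861); φ = arcsin(p_z) ≈ -59.46°, λ = atan2(p_y, p_x) ≈ 76.93°.

≈ 59°S, 77°E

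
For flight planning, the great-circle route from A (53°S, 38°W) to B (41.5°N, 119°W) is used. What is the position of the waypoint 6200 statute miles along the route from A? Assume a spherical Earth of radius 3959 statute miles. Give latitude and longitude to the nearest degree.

The haversine formula gives a central angle δ ≈ 2.047 rad (117.3°) between the endpoints. The total great-circle distance is δ·R ≈ 2.047 × 3959 ≈ 8105 mi, so the target fraction is f = 6200/8105 ≈ 0.765.
Interpolate at f ≈ 0.765 with slerp weights a = sin((1−f)δ)/sin δ ≈ 0.521, b = sin(fδ)/sin δ ≈ 1.125.
p = a·p₁ + b·p₂ ≈ (-0.162, -0.930, 0.330); φ = arcsin(p_z) ≈ 19.25°, λ = atan2(p_y, p_x) ≈ -99.85°.

≈ (19°N, 100°W)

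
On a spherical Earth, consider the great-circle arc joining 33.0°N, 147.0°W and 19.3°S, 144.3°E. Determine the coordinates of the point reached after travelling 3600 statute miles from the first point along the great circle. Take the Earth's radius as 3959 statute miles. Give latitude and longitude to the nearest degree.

Write both endpoints as unit vectors p₁, p₂ with components (cos φ cos λ, cos φ sin λ, sin φ).
The central angle between the endpoints is δ = arccos(p₁·p₂) ≈ 1.463 rad (83.8°). The total great-circle distance is δ·R ≈ 1.463 × 3959 ≈ 5792 mi, so the target fraction is f = 3600/5792 ≈ 0.622.
Interpolate at f ≈ 0.622 with slerp weights a = sin((1−f)δ)/sin δ ≈ 0.529, b = sin(fδ)/sin δ ≈ 0.794.
p = a·p₁ + b·p₂ ≈ (-0.980, 0.196, 0.026); φ = arcsin(p_z) ≈ 1.48°, λ = atan2(p_y, p_x) ≈ 168.72°.

≈ 1°N, 169°E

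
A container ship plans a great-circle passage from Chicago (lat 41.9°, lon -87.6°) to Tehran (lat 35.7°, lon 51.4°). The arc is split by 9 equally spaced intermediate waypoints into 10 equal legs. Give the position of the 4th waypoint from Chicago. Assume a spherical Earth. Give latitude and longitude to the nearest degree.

The haversine formula gives a central angle δ ≈ 1.637 rad (93.8°) between the endpoints.
Interpolate at f = 4/10 with slerp weights a = sin((1−f)δ)/sin δ ≈ 0.834, b = sin(fδ)/sin δ ≈ 0.610.
p = a·p₁ + b·p₂ ≈ (0.335, -0.233, 0.913); φ = arcsin(p_z) ≈ 65.92°, λ = atan2(p_y, p_x) ≈ -34.74°.

≈ lat 66°, lon -35°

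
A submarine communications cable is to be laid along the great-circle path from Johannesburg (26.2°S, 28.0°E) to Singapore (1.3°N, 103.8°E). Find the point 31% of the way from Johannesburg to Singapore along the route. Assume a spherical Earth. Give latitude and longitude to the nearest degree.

≈ 21°S, 54°E

Write both endpoints as unit vectors p₁, p₂ with components (cos φ cos λ, cos φ sin λ, sin φ).
The central angle between the endpoints is δ = arccos(p₁·p₂) ≈ 1.359 rad (77.9°).
Interpolate at f = 0.31 with slerp weights a = sin((1−f)δ)/sin δ ≈ 0.825, b = sin(fδ)/sin δ ≈ 0.418.
p = a·p₁ + b·p₂ ≈ (0.554, 0.754, -0.355); φ = arcsin(p_z) ≈ -20.77°, λ = atan2(p_y, p_x) ≈ 53.70°.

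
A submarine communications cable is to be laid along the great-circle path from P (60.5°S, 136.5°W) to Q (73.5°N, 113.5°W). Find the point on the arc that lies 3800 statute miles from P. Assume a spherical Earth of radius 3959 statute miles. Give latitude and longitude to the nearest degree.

Convert each endpoint to a unit vector on the sphere (x = cos φ cos λ, y = cos φ sin λ, z = sin φ).
The central angle between the endpoints is δ = arccos(p₁·p₂) ≈ 2.354 rad (134.9°). The total great-circle distance is δ·R ≈ 2.354 × 3959 ≈ 9321 mi, so the target fraction is f = 3800/9321 ≈ 0.408.
Interpolate at f ≈ 0.408 with slerp weights a = sin((1−f)δ)/sin δ ≈ 1.390, b = sin(fδ)/sin δ ≈ 1.156.
p = a·p₁ + b·p₂ ≈ (-0.627, -0.772, -0.101); φ = arcsin(p_z) ≈ -5.79°, λ = atan2(p_y, p_x) ≈ -129.09°.

≈ (6°S, 129°W)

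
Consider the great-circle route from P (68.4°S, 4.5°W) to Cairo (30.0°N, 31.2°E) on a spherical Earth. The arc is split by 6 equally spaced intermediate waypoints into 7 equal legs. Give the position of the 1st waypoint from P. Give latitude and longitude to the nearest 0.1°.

≈ (55.2°S, 8.6°E)

From cos δ = sin φ₁ sin φ₂ + cos φ₁ cos φ₂ cos Δλ, the central angle is δ ≈ 1.778 rad (101.9°).
Interpolate at f = 1/7 with slerp weights a = sin((1−f)δ)/sin δ ≈ 1.021, b = sin(fδ)/sin δ ≈ 0.257.
p = a·p₁ + b·p₂ ≈ (0.565, 0.086, -0.821); φ = arcsin(p_z) ≈ -55.16°, λ = atan2(p_y, p_x) ≈ 8.63°.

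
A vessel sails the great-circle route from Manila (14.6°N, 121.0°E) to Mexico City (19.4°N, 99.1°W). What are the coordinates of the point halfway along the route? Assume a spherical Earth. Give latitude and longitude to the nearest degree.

≈ 42°N, 171°W

The haversine formula gives a central angle δ ≈ 2.233 rad (127.9°) between the endpoints.
Interpolate at f = 1/2 with slerp weights a = sin((1−f)δ)/sin δ ≈ 1.139, b = sin(fδ)/sin δ ≈ 1.139.
p = a·p₁ + b·p₂ ≈ (-0.737, -0.116, 0.665); φ = arcsin(p_z) ≈ 41.71°, λ = atan2(p_y, p_x) ≈ -171.06°.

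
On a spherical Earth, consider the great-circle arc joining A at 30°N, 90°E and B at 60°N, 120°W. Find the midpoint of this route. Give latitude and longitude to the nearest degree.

Convert each endpoint to a unit vector on the sphere (x = cos φ cos λ, y = cos φ sin λ, z = sin φ).
The central angle between the endpoints is δ = arccos(p₁·p₂) ≈ 1.513 rad (86.7°).
Interpolate at f = 1/2 with slerp weights a = sin((1−f)δ)/sin δ ≈ 0.687, b = sin(fδ)/sin δ ≈ 0.687.
p = a·p₁ + b·p₂ ≈ (-0.172, 0.298, 0.939); φ = arcsin(p_z) ≈ 69.90°, λ = atan2(p_y, p_x) ≈ 120.00°.

≈ 70°N, 120°E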